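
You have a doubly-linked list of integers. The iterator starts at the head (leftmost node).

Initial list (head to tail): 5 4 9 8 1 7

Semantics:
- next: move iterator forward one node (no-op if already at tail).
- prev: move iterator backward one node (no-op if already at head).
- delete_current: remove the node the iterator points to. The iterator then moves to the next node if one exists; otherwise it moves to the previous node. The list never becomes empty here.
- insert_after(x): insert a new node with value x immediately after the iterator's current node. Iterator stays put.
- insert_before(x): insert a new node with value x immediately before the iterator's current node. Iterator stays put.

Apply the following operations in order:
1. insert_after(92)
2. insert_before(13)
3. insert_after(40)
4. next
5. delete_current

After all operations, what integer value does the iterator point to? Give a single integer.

Answer: 92

Derivation:
After 1 (insert_after(92)): list=[5, 92, 4, 9, 8, 1, 7] cursor@5
After 2 (insert_before(13)): list=[13, 5, 92, 4, 9, 8, 1, 7] cursor@5
After 3 (insert_after(40)): list=[13, 5, 40, 92, 4, 9, 8, 1, 7] cursor@5
After 4 (next): list=[13, 5, 40, 92, 4, 9, 8, 1, 7] cursor@40
After 5 (delete_current): list=[13, 5, 92, 4, 9, 8, 1, 7] cursor@92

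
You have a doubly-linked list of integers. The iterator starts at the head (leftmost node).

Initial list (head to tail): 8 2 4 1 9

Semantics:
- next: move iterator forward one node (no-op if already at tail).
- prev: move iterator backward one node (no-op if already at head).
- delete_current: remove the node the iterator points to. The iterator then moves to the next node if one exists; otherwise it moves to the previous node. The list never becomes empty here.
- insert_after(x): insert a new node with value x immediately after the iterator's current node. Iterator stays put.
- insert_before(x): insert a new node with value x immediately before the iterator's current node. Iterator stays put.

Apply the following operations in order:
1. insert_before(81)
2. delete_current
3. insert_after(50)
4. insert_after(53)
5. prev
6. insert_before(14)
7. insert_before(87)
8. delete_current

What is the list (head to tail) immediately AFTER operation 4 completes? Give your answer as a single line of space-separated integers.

After 1 (insert_before(81)): list=[81, 8, 2, 4, 1, 9] cursor@8
After 2 (delete_current): list=[81, 2, 4, 1, 9] cursor@2
After 3 (insert_after(50)): list=[81, 2, 50, 4, 1, 9] cursor@2
After 4 (insert_after(53)): list=[81, 2, 53, 50, 4, 1, 9] cursor@2

Answer: 81 2 53 50 4 1 9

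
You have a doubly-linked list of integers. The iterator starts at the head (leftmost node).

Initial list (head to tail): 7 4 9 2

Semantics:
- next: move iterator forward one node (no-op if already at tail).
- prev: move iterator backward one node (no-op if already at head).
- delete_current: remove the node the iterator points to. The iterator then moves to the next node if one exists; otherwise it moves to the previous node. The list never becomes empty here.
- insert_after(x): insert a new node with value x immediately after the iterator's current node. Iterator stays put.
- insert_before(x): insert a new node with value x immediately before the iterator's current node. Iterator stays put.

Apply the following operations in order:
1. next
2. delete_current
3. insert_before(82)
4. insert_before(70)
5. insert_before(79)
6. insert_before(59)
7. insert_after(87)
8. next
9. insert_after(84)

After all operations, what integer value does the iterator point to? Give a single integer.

Answer: 87

Derivation:
After 1 (next): list=[7, 4, 9, 2] cursor@4
After 2 (delete_current): list=[7, 9, 2] cursor@9
After 3 (insert_before(82)): list=[7, 82, 9, 2] cursor@9
After 4 (insert_before(70)): list=[7, 82, 70, 9, 2] cursor@9
After 5 (insert_before(79)): list=[7, 82, 70, 79, 9, 2] cursor@9
After 6 (insert_before(59)): list=[7, 82, 70, 79, 59, 9, 2] cursor@9
After 7 (insert_after(87)): list=[7, 82, 70, 79, 59, 9, 87, 2] cursor@9
After 8 (next): list=[7, 82, 70, 79, 59, 9, 87, 2] cursor@87
After 9 (insert_after(84)): list=[7, 82, 70, 79, 59, 9, 87, 84, 2] cursor@87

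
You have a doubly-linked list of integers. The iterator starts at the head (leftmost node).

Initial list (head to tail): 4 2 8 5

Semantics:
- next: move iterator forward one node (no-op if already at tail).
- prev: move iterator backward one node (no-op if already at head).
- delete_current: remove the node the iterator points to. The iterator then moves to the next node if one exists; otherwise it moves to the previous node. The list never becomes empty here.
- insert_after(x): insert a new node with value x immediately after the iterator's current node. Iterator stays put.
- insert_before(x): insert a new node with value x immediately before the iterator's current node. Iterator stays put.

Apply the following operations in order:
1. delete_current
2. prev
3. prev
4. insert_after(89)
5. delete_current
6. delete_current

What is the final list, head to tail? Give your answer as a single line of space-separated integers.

After 1 (delete_current): list=[2, 8, 5] cursor@2
After 2 (prev): list=[2, 8, 5] cursor@2
After 3 (prev): list=[2, 8, 5] cursor@2
After 4 (insert_after(89)): list=[2, 89, 8, 5] cursor@2
After 5 (delete_current): list=[89, 8, 5] cursor@89
After 6 (delete_current): list=[8, 5] cursor@8

Answer: 8 5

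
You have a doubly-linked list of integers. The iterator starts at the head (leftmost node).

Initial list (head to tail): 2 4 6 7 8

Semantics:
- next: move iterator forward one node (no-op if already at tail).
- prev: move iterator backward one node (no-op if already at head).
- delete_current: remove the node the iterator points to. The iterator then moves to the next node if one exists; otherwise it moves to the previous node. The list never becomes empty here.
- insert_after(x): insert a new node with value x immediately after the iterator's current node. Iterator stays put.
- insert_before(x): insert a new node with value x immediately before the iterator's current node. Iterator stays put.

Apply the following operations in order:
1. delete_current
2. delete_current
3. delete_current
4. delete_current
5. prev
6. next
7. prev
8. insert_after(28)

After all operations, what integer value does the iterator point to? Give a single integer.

Answer: 8

Derivation:
After 1 (delete_current): list=[4, 6, 7, 8] cursor@4
After 2 (delete_current): list=[6, 7, 8] cursor@6
After 3 (delete_current): list=[7, 8] cursor@7
After 4 (delete_current): list=[8] cursor@8
After 5 (prev): list=[8] cursor@8
After 6 (next): list=[8] cursor@8
After 7 (prev): list=[8] cursor@8
After 8 (insert_after(28)): list=[8, 28] cursor@8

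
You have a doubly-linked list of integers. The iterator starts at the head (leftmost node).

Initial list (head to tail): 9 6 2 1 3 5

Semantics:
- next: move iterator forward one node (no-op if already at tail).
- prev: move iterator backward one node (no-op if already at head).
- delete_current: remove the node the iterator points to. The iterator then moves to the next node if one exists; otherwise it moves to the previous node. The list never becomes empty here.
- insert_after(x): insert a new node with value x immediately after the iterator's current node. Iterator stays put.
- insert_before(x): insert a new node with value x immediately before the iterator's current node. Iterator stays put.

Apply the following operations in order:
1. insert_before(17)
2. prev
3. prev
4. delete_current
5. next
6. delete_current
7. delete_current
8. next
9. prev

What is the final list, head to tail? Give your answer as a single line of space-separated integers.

After 1 (insert_before(17)): list=[17, 9, 6, 2, 1, 3, 5] cursor@9
After 2 (prev): list=[17, 9, 6, 2, 1, 3, 5] cursor@17
After 3 (prev): list=[17, 9, 6, 2, 1, 3, 5] cursor@17
After 4 (delete_current): list=[9, 6, 2, 1, 3, 5] cursor@9
After 5 (next): list=[9, 6, 2, 1, 3, 5] cursor@6
After 6 (delete_current): list=[9, 2, 1, 3, 5] cursor@2
After 7 (delete_current): list=[9, 1, 3, 5] cursor@1
After 8 (next): list=[9, 1, 3, 5] cursor@3
After 9 (prev): list=[9, 1, 3, 5] cursor@1

Answer: 9 1 3 5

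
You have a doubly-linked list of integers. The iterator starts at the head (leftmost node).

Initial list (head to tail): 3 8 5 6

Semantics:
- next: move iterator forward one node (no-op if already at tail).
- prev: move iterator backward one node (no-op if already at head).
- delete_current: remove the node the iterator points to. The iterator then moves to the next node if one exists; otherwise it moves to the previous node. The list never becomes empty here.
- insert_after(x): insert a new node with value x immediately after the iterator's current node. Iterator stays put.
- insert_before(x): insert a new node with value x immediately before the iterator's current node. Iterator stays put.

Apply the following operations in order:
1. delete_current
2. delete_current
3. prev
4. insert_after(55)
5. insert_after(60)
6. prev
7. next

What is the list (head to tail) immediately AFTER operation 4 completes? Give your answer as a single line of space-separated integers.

After 1 (delete_current): list=[8, 5, 6] cursor@8
After 2 (delete_current): list=[5, 6] cursor@5
After 3 (prev): list=[5, 6] cursor@5
After 4 (insert_after(55)): list=[5, 55, 6] cursor@5

Answer: 5 55 6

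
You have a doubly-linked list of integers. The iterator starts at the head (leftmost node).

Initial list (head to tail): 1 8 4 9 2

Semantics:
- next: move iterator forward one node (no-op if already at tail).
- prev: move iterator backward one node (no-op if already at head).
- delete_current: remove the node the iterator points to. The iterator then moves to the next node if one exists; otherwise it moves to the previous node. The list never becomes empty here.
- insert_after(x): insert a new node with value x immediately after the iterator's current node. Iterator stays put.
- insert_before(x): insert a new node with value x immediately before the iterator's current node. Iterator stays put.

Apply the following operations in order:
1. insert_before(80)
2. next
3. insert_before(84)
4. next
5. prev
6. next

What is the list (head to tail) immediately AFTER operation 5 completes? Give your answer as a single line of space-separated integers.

Answer: 80 1 84 8 4 9 2

Derivation:
After 1 (insert_before(80)): list=[80, 1, 8, 4, 9, 2] cursor@1
After 2 (next): list=[80, 1, 8, 4, 9, 2] cursor@8
After 3 (insert_before(84)): list=[80, 1, 84, 8, 4, 9, 2] cursor@8
After 4 (next): list=[80, 1, 84, 8, 4, 9, 2] cursor@4
After 5 (prev): list=[80, 1, 84, 8, 4, 9, 2] cursor@8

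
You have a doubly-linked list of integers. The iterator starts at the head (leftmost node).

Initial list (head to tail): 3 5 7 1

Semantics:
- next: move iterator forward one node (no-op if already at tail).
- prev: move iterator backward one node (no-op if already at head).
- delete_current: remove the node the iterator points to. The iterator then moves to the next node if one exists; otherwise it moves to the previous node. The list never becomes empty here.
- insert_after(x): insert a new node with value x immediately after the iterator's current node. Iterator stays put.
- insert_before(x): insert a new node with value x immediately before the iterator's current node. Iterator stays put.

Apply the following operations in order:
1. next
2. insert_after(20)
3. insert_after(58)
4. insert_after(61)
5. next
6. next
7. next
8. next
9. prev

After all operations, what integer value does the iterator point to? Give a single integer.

Answer: 20

Derivation:
After 1 (next): list=[3, 5, 7, 1] cursor@5
After 2 (insert_after(20)): list=[3, 5, 20, 7, 1] cursor@5
After 3 (insert_after(58)): list=[3, 5, 58, 20, 7, 1] cursor@5
After 4 (insert_after(61)): list=[3, 5, 61, 58, 20, 7, 1] cursor@5
After 5 (next): list=[3, 5, 61, 58, 20, 7, 1] cursor@61
After 6 (next): list=[3, 5, 61, 58, 20, 7, 1] cursor@58
After 7 (next): list=[3, 5, 61, 58, 20, 7, 1] cursor@20
After 8 (next): list=[3, 5, 61, 58, 20, 7, 1] cursor@7
After 9 (prev): list=[3, 5, 61, 58, 20, 7, 1] cursor@20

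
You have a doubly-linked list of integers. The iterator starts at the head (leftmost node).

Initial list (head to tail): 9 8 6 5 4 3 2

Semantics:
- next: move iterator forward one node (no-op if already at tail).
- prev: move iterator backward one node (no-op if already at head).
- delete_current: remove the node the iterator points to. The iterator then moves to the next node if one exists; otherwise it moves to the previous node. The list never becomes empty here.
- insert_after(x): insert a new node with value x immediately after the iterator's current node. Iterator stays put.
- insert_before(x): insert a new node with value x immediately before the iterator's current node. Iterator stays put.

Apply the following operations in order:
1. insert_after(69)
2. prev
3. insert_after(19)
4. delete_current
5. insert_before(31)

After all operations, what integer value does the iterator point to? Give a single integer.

Answer: 19

Derivation:
After 1 (insert_after(69)): list=[9, 69, 8, 6, 5, 4, 3, 2] cursor@9
After 2 (prev): list=[9, 69, 8, 6, 5, 4, 3, 2] cursor@9
After 3 (insert_after(19)): list=[9, 19, 69, 8, 6, 5, 4, 3, 2] cursor@9
After 4 (delete_current): list=[19, 69, 8, 6, 5, 4, 3, 2] cursor@19
After 5 (insert_before(31)): list=[31, 19, 69, 8, 6, 5, 4, 3, 2] cursor@19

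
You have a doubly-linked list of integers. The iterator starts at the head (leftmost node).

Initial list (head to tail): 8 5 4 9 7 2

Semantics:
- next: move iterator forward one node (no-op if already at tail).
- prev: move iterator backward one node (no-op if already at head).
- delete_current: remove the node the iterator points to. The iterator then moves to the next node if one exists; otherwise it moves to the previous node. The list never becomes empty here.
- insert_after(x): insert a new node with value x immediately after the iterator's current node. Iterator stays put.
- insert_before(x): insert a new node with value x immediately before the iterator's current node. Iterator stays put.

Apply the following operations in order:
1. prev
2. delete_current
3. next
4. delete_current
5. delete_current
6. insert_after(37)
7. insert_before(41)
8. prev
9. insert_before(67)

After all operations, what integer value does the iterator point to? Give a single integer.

Answer: 41

Derivation:
After 1 (prev): list=[8, 5, 4, 9, 7, 2] cursor@8
After 2 (delete_current): list=[5, 4, 9, 7, 2] cursor@5
After 3 (next): list=[5, 4, 9, 7, 2] cursor@4
After 4 (delete_current): list=[5, 9, 7, 2] cursor@9
After 5 (delete_current): list=[5, 7, 2] cursor@7
After 6 (insert_after(37)): list=[5, 7, 37, 2] cursor@7
After 7 (insert_before(41)): list=[5, 41, 7, 37, 2] cursor@7
After 8 (prev): list=[5, 41, 7, 37, 2] cursor@41
After 9 (insert_before(67)): list=[5, 67, 41, 7, 37, 2] cursor@41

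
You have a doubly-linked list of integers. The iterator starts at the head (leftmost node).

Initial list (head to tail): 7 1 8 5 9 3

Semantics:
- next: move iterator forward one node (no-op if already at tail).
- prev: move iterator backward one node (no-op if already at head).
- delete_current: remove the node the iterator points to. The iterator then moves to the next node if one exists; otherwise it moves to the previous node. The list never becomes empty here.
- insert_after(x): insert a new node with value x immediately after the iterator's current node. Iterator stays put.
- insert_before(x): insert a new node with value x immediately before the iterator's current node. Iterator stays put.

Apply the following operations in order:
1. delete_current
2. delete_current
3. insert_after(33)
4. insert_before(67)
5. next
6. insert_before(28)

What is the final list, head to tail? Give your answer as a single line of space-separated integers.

Answer: 67 8 28 33 5 9 3

Derivation:
After 1 (delete_current): list=[1, 8, 5, 9, 3] cursor@1
After 2 (delete_current): list=[8, 5, 9, 3] cursor@8
After 3 (insert_after(33)): list=[8, 33, 5, 9, 3] cursor@8
After 4 (insert_before(67)): list=[67, 8, 33, 5, 9, 3] cursor@8
After 5 (next): list=[67, 8, 33, 5, 9, 3] cursor@33
After 6 (insert_before(28)): list=[67, 8, 28, 33, 5, 9, 3] cursor@33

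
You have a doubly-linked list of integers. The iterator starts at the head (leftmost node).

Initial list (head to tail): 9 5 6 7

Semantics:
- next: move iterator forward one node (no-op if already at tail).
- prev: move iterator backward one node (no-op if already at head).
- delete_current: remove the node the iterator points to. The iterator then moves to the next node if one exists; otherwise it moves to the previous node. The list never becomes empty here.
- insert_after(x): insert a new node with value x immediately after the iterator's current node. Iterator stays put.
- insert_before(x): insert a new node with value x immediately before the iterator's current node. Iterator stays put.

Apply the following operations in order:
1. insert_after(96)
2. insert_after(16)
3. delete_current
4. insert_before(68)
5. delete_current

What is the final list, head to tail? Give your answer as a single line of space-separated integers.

Answer: 68 96 5 6 7

Derivation:
After 1 (insert_after(96)): list=[9, 96, 5, 6, 7] cursor@9
After 2 (insert_after(16)): list=[9, 16, 96, 5, 6, 7] cursor@9
After 3 (delete_current): list=[16, 96, 5, 6, 7] cursor@16
After 4 (insert_before(68)): list=[68, 16, 96, 5, 6, 7] cursor@16
After 5 (delete_current): list=[68, 96, 5, 6, 7] cursor@96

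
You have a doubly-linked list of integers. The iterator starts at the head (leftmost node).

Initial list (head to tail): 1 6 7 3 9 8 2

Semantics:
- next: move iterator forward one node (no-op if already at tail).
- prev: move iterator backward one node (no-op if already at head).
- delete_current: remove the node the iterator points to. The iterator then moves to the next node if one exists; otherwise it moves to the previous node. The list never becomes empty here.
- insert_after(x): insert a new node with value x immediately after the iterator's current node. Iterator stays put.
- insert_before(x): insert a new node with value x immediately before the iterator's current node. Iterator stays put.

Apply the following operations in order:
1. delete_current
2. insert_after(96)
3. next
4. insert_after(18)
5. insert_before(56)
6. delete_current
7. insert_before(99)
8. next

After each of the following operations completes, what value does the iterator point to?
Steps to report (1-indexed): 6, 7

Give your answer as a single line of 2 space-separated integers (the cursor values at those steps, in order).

After 1 (delete_current): list=[6, 7, 3, 9, 8, 2] cursor@6
After 2 (insert_after(96)): list=[6, 96, 7, 3, 9, 8, 2] cursor@6
After 3 (next): list=[6, 96, 7, 3, 9, 8, 2] cursor@96
After 4 (insert_after(18)): list=[6, 96, 18, 7, 3, 9, 8, 2] cursor@96
After 5 (insert_before(56)): list=[6, 56, 96, 18, 7, 3, 9, 8, 2] cursor@96
After 6 (delete_current): list=[6, 56, 18, 7, 3, 9, 8, 2] cursor@18
After 7 (insert_before(99)): list=[6, 56, 99, 18, 7, 3, 9, 8, 2] cursor@18
After 8 (next): list=[6, 56, 99, 18, 7, 3, 9, 8, 2] cursor@7

Answer: 18 18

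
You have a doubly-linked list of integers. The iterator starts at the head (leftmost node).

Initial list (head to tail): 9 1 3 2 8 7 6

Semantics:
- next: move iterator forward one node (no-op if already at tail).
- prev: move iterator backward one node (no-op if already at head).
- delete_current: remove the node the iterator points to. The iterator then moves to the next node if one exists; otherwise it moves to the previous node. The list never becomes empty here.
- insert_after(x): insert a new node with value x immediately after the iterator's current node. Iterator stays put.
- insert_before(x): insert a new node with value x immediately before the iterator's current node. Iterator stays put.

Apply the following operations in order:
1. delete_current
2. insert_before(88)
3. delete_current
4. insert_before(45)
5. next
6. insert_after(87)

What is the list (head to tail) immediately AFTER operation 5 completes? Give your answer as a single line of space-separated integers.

After 1 (delete_current): list=[1, 3, 2, 8, 7, 6] cursor@1
After 2 (insert_before(88)): list=[88, 1, 3, 2, 8, 7, 6] cursor@1
After 3 (delete_current): list=[88, 3, 2, 8, 7, 6] cursor@3
After 4 (insert_before(45)): list=[88, 45, 3, 2, 8, 7, 6] cursor@3
After 5 (next): list=[88, 45, 3, 2, 8, 7, 6] cursor@2

Answer: 88 45 3 2 8 7 6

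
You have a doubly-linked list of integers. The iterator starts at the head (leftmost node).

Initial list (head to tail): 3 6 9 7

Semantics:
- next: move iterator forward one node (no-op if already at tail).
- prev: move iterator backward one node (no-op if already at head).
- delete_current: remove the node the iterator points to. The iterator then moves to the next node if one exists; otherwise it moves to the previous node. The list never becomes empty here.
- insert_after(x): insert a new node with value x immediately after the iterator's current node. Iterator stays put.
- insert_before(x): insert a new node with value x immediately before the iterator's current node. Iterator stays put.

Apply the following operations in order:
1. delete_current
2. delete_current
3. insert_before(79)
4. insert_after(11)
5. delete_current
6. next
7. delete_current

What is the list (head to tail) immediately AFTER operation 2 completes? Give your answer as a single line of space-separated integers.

After 1 (delete_current): list=[6, 9, 7] cursor@6
After 2 (delete_current): list=[9, 7] cursor@9

Answer: 9 7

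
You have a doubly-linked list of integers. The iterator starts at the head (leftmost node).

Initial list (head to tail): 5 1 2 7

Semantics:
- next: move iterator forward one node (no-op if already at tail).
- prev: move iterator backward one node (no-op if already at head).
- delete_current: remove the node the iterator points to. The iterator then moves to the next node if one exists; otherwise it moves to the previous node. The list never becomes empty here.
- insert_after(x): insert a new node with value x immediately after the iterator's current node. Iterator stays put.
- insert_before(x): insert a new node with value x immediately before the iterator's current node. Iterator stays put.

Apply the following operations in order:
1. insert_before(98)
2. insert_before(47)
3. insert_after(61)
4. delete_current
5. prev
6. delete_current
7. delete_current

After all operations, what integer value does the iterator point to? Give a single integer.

Answer: 1

Derivation:
After 1 (insert_before(98)): list=[98, 5, 1, 2, 7] cursor@5
After 2 (insert_before(47)): list=[98, 47, 5, 1, 2, 7] cursor@5
After 3 (insert_after(61)): list=[98, 47, 5, 61, 1, 2, 7] cursor@5
After 4 (delete_current): list=[98, 47, 61, 1, 2, 7] cursor@61
After 5 (prev): list=[98, 47, 61, 1, 2, 7] cursor@47
After 6 (delete_current): list=[98, 61, 1, 2, 7] cursor@61
After 7 (delete_current): list=[98, 1, 2, 7] cursor@1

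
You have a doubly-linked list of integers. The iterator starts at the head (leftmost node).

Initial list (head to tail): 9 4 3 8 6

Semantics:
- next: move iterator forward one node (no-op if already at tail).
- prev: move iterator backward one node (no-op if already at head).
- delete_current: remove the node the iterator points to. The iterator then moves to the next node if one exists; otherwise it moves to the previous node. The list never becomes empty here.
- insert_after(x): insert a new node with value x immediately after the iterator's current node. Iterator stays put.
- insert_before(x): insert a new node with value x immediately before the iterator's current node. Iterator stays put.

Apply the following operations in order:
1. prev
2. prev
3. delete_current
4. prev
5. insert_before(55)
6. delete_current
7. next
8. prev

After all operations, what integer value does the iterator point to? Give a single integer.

Answer: 3

Derivation:
After 1 (prev): list=[9, 4, 3, 8, 6] cursor@9
After 2 (prev): list=[9, 4, 3, 8, 6] cursor@9
After 3 (delete_current): list=[4, 3, 8, 6] cursor@4
After 4 (prev): list=[4, 3, 8, 6] cursor@4
After 5 (insert_before(55)): list=[55, 4, 3, 8, 6] cursor@4
After 6 (delete_current): list=[55, 3, 8, 6] cursor@3
After 7 (next): list=[55, 3, 8, 6] cursor@8
After 8 (prev): list=[55, 3, 8, 6] cursor@3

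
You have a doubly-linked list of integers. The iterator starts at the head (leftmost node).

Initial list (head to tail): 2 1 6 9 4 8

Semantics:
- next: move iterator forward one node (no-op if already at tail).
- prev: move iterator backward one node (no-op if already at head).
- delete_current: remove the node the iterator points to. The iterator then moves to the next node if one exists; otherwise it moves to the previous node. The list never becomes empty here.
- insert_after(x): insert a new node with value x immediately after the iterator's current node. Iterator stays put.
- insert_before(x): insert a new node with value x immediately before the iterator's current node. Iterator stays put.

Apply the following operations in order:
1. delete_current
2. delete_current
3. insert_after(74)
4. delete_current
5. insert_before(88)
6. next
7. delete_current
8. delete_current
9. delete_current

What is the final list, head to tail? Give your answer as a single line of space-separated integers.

After 1 (delete_current): list=[1, 6, 9, 4, 8] cursor@1
After 2 (delete_current): list=[6, 9, 4, 8] cursor@6
After 3 (insert_after(74)): list=[6, 74, 9, 4, 8] cursor@6
After 4 (delete_current): list=[74, 9, 4, 8] cursor@74
After 5 (insert_before(88)): list=[88, 74, 9, 4, 8] cursor@74
After 6 (next): list=[88, 74, 9, 4, 8] cursor@9
After 7 (delete_current): list=[88, 74, 4, 8] cursor@4
After 8 (delete_current): list=[88, 74, 8] cursor@8
After 9 (delete_current): list=[88, 74] cursor@74

Answer: 88 74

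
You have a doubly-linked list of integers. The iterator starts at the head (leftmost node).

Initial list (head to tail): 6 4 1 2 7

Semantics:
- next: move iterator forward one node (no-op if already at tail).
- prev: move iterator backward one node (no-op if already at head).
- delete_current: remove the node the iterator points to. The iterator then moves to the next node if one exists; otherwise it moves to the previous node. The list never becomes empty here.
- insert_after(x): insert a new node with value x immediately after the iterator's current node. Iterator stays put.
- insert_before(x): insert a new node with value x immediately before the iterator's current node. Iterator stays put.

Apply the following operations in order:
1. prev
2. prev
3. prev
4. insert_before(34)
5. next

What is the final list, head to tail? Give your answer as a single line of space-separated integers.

Answer: 34 6 4 1 2 7

Derivation:
After 1 (prev): list=[6, 4, 1, 2, 7] cursor@6
After 2 (prev): list=[6, 4, 1, 2, 7] cursor@6
After 3 (prev): list=[6, 4, 1, 2, 7] cursor@6
After 4 (insert_before(34)): list=[34, 6, 4, 1, 2, 7] cursor@6
After 5 (next): list=[34, 6, 4, 1, 2, 7] cursor@4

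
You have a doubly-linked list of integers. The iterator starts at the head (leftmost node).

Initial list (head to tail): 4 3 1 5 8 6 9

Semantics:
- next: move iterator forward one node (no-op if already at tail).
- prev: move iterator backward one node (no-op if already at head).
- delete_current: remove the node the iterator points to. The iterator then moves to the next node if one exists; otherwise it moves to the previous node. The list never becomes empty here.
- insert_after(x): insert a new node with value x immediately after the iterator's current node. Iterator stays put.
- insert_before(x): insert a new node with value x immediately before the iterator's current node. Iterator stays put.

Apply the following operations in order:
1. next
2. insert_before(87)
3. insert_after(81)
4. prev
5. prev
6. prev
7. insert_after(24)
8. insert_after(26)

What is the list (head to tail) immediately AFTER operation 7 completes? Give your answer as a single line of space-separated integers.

After 1 (next): list=[4, 3, 1, 5, 8, 6, 9] cursor@3
After 2 (insert_before(87)): list=[4, 87, 3, 1, 5, 8, 6, 9] cursor@3
After 3 (insert_after(81)): list=[4, 87, 3, 81, 1, 5, 8, 6, 9] cursor@3
After 4 (prev): list=[4, 87, 3, 81, 1, 5, 8, 6, 9] cursor@87
After 5 (prev): list=[4, 87, 3, 81, 1, 5, 8, 6, 9] cursor@4
After 6 (prev): list=[4, 87, 3, 81, 1, 5, 8, 6, 9] cursor@4
After 7 (insert_after(24)): list=[4, 24, 87, 3, 81, 1, 5, 8, 6, 9] cursor@4

Answer: 4 24 87 3 81 1 5 8 6 9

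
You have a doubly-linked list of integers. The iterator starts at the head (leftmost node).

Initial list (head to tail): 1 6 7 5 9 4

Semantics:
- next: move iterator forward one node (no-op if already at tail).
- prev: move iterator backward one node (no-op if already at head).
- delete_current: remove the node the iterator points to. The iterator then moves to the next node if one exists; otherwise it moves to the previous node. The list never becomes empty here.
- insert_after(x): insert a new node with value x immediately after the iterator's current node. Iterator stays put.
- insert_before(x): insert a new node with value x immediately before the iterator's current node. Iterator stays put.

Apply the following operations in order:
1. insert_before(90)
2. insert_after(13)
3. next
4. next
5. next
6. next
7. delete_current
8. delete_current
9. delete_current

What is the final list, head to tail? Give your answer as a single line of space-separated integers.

Answer: 90 1 13 6 7

Derivation:
After 1 (insert_before(90)): list=[90, 1, 6, 7, 5, 9, 4] cursor@1
After 2 (insert_after(13)): list=[90, 1, 13, 6, 7, 5, 9, 4] cursor@1
After 3 (next): list=[90, 1, 13, 6, 7, 5, 9, 4] cursor@13
After 4 (next): list=[90, 1, 13, 6, 7, 5, 9, 4] cursor@6
After 5 (next): list=[90, 1, 13, 6, 7, 5, 9, 4] cursor@7
After 6 (next): list=[90, 1, 13, 6, 7, 5, 9, 4] cursor@5
After 7 (delete_current): list=[90, 1, 13, 6, 7, 9, 4] cursor@9
After 8 (delete_current): list=[90, 1, 13, 6, 7, 4] cursor@4
After 9 (delete_current): list=[90, 1, 13, 6, 7] cursor@7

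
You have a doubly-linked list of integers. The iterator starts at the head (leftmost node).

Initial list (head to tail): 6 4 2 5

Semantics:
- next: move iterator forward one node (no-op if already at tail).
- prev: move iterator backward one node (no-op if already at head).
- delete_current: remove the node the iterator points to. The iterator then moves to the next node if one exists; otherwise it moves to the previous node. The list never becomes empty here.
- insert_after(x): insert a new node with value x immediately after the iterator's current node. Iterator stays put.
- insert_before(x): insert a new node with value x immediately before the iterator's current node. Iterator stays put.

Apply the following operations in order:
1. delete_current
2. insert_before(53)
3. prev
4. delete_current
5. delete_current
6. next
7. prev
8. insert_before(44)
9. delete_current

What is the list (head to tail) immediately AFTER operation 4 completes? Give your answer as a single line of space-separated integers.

Answer: 4 2 5

Derivation:
After 1 (delete_current): list=[4, 2, 5] cursor@4
After 2 (insert_before(53)): list=[53, 4, 2, 5] cursor@4
After 3 (prev): list=[53, 4, 2, 5] cursor@53
After 4 (delete_current): list=[4, 2, 5] cursor@4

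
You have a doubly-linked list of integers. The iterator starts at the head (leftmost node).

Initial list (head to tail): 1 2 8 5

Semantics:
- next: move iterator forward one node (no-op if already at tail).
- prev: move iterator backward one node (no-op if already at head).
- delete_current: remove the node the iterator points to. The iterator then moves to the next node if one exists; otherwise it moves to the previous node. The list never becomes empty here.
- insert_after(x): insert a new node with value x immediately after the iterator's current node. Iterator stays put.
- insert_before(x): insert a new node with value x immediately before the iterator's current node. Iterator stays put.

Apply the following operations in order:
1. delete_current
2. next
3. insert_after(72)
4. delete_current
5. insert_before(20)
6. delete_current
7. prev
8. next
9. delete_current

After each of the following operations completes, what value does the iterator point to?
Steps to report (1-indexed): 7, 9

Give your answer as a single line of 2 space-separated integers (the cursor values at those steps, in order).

After 1 (delete_current): list=[2, 8, 5] cursor@2
After 2 (next): list=[2, 8, 5] cursor@8
After 3 (insert_after(72)): list=[2, 8, 72, 5] cursor@8
After 4 (delete_current): list=[2, 72, 5] cursor@72
After 5 (insert_before(20)): list=[2, 20, 72, 5] cursor@72
After 6 (delete_current): list=[2, 20, 5] cursor@5
After 7 (prev): list=[2, 20, 5] cursor@20
After 8 (next): list=[2, 20, 5] cursor@5
After 9 (delete_current): list=[2, 20] cursor@20

Answer: 20 20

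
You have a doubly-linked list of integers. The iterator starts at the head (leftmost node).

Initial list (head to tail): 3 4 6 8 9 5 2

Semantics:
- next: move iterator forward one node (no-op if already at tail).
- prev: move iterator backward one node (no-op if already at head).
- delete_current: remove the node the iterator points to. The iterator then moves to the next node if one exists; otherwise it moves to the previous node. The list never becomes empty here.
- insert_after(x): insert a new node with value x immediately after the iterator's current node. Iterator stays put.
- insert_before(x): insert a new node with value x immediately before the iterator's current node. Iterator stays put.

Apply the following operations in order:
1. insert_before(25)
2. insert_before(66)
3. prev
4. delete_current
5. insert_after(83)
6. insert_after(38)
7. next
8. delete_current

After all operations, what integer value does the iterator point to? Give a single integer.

Answer: 83

Derivation:
After 1 (insert_before(25)): list=[25, 3, 4, 6, 8, 9, 5, 2] cursor@3
After 2 (insert_before(66)): list=[25, 66, 3, 4, 6, 8, 9, 5, 2] cursor@3
After 3 (prev): list=[25, 66, 3, 4, 6, 8, 9, 5, 2] cursor@66
After 4 (delete_current): list=[25, 3, 4, 6, 8, 9, 5, 2] cursor@3
After 5 (insert_after(83)): list=[25, 3, 83, 4, 6, 8, 9, 5, 2] cursor@3
After 6 (insert_after(38)): list=[25, 3, 38, 83, 4, 6, 8, 9, 5, 2] cursor@3
After 7 (next): list=[25, 3, 38, 83, 4, 6, 8, 9, 5, 2] cursor@38
After 8 (delete_current): list=[25, 3, 83, 4, 6, 8, 9, 5, 2] cursor@83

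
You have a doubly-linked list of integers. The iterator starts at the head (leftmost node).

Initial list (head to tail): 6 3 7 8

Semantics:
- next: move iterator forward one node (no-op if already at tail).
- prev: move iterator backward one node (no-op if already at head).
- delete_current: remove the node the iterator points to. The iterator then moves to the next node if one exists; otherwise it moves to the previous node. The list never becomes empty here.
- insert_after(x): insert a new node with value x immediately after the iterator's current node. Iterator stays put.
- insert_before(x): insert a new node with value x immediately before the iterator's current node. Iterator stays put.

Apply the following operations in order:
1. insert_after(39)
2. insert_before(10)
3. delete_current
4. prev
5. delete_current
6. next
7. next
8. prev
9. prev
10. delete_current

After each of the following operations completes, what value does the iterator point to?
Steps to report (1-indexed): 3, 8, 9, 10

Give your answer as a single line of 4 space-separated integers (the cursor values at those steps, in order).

Answer: 39 3 39 3

Derivation:
After 1 (insert_after(39)): list=[6, 39, 3, 7, 8] cursor@6
After 2 (insert_before(10)): list=[10, 6, 39, 3, 7, 8] cursor@6
After 3 (delete_current): list=[10, 39, 3, 7, 8] cursor@39
After 4 (prev): list=[10, 39, 3, 7, 8] cursor@10
After 5 (delete_current): list=[39, 3, 7, 8] cursor@39
After 6 (next): list=[39, 3, 7, 8] cursor@3
After 7 (next): list=[39, 3, 7, 8] cursor@7
After 8 (prev): list=[39, 3, 7, 8] cursor@3
After 9 (prev): list=[39, 3, 7, 8] cursor@39
After 10 (delete_current): list=[3, 7, 8] cursor@3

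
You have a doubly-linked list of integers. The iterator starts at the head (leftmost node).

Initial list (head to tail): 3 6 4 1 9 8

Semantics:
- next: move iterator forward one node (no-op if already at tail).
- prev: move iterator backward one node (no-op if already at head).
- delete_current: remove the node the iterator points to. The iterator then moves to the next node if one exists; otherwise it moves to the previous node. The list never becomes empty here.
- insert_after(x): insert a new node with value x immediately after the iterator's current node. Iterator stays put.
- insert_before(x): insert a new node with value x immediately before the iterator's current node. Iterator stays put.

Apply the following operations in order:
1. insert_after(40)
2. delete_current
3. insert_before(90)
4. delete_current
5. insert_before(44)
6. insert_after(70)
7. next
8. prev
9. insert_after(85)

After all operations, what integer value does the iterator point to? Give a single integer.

After 1 (insert_after(40)): list=[3, 40, 6, 4, 1, 9, 8] cursor@3
After 2 (delete_current): list=[40, 6, 4, 1, 9, 8] cursor@40
After 3 (insert_before(90)): list=[90, 40, 6, 4, 1, 9, 8] cursor@40
After 4 (delete_current): list=[90, 6, 4, 1, 9, 8] cursor@6
After 5 (insert_before(44)): list=[90, 44, 6, 4, 1, 9, 8] cursor@6
After 6 (insert_after(70)): list=[90, 44, 6, 70, 4, 1, 9, 8] cursor@6
After 7 (next): list=[90, 44, 6, 70, 4, 1, 9, 8] cursor@70
After 8 (prev): list=[90, 44, 6, 70, 4, 1, 9, 8] cursor@6
After 9 (insert_after(85)): list=[90, 44, 6, 85, 70, 4, 1, 9, 8] cursor@6

Answer: 6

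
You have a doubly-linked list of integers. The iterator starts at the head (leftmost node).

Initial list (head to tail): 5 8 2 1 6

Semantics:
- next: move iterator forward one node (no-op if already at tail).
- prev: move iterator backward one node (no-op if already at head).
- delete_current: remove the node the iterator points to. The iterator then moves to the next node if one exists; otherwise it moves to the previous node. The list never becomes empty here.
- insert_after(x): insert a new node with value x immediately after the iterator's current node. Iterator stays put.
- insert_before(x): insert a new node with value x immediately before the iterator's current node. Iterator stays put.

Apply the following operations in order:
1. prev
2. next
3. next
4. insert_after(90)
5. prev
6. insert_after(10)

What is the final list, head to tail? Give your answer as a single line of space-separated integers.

After 1 (prev): list=[5, 8, 2, 1, 6] cursor@5
After 2 (next): list=[5, 8, 2, 1, 6] cursor@8
After 3 (next): list=[5, 8, 2, 1, 6] cursor@2
After 4 (insert_after(90)): list=[5, 8, 2, 90, 1, 6] cursor@2
After 5 (prev): list=[5, 8, 2, 90, 1, 6] cursor@8
After 6 (insert_after(10)): list=[5, 8, 10, 2, 90, 1, 6] cursor@8

Answer: 5 8 10 2 90 1 6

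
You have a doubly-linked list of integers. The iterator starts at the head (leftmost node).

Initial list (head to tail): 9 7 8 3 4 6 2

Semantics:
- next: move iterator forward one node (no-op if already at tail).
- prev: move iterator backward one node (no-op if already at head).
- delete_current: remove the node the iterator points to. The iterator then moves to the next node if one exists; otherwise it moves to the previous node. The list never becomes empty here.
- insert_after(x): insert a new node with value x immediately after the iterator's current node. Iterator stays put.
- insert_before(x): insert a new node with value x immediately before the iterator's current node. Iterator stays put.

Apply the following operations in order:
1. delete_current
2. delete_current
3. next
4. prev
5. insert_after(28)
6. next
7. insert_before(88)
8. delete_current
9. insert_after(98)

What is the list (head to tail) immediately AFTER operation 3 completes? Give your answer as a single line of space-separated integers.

After 1 (delete_current): list=[7, 8, 3, 4, 6, 2] cursor@7
After 2 (delete_current): list=[8, 3, 4, 6, 2] cursor@8
After 3 (next): list=[8, 3, 4, 6, 2] cursor@3

Answer: 8 3 4 6 2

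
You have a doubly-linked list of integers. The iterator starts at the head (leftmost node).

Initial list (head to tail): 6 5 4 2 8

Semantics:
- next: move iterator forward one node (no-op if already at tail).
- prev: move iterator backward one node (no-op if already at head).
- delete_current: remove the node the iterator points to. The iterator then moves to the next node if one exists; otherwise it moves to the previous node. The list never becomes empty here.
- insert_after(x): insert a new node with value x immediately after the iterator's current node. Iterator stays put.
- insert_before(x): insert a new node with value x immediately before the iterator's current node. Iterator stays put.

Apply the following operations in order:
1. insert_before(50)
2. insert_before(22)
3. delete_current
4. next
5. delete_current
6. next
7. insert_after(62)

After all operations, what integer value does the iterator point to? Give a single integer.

After 1 (insert_before(50)): list=[50, 6, 5, 4, 2, 8] cursor@6
After 2 (insert_before(22)): list=[50, 22, 6, 5, 4, 2, 8] cursor@6
After 3 (delete_current): list=[50, 22, 5, 4, 2, 8] cursor@5
After 4 (next): list=[50, 22, 5, 4, 2, 8] cursor@4
After 5 (delete_current): list=[50, 22, 5, 2, 8] cursor@2
After 6 (next): list=[50, 22, 5, 2, 8] cursor@8
After 7 (insert_after(62)): list=[50, 22, 5, 2, 8, 62] cursor@8

Answer: 8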